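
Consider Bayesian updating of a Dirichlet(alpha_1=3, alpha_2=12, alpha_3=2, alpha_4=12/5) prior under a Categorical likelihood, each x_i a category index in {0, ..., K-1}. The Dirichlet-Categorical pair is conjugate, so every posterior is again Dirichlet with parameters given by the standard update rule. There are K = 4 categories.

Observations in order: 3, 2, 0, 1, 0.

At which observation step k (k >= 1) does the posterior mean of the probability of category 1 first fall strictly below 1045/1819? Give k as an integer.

k = 2

obs 1: x=3 → posterior Dirichlet(3, 12, 2, 17/5)
obs 2: x=2 → posterior Dirichlet(3, 12, 3, 17/5)
obs 3: x=0 → posterior Dirichlet(4, 12, 3, 17/5)
obs 4: x=1 → posterior Dirichlet(4, 13, 3, 17/5)
obs 5: x=0 → posterior Dirichlet(5, 13, 3, 17/5)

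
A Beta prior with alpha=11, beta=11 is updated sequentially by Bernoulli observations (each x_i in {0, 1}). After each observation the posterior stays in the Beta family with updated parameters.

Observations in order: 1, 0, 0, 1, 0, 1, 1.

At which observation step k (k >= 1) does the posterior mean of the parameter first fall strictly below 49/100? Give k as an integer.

obs 1: x=1 → posterior Beta(12, 11)
obs 2: x=0 → posterior Beta(12, 12)
obs 3: x=0 → posterior Beta(12, 13)
obs 4: x=1 → posterior Beta(13, 13)
obs 5: x=0 → posterior Beta(13, 14)
obs 6: x=1 → posterior Beta(14, 14)
obs 7: x=1 → posterior Beta(15, 14)

k = 3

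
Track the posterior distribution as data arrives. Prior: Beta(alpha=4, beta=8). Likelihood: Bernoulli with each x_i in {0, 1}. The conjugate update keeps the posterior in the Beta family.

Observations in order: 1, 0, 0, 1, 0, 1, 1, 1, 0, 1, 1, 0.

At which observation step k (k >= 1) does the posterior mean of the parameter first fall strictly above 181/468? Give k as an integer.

k = 6

obs 1: x=1 → posterior Beta(5, 8)
obs 2: x=0 → posterior Beta(5, 9)
obs 3: x=0 → posterior Beta(5, 10)
obs 4: x=1 → posterior Beta(6, 10)
obs 5: x=0 → posterior Beta(6, 11)
obs 6: x=1 → posterior Beta(7, 11)
obs 7: x=1 → posterior Beta(8, 11)
obs 8: x=1 → posterior Beta(9, 11)
obs 9: x=0 → posterior Beta(9, 12)
obs 10: x=1 → posterior Beta(10, 12)
obs 11: x=1 → posterior Beta(11, 12)
obs 12: x=0 → posterior Beta(11, 13)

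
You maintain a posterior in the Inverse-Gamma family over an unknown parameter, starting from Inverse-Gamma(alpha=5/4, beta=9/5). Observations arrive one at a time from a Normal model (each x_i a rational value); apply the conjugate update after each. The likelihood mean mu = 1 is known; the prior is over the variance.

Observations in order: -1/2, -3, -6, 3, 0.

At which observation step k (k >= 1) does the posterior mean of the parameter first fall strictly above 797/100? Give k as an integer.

k = 2

obs 1: x=-1/2 → posterior Inverse-Gamma(7/4, 117/40)
obs 2: x=-3 → posterior Inverse-Gamma(9/4, 437/40)
obs 3: x=-6 → posterior Inverse-Gamma(11/4, 1417/40)
obs 4: x=3 → posterior Inverse-Gamma(13/4, 1497/40)
obs 5: x=0 → posterior Inverse-Gamma(15/4, 1517/40)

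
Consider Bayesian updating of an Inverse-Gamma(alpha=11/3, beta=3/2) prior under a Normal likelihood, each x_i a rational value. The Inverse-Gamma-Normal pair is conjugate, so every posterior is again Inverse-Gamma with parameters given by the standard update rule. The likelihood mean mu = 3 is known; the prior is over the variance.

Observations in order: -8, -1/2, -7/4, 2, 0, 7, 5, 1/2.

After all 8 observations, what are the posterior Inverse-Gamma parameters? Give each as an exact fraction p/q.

alpha=23/3, beta=3121/32

obs 1: x=-8 → posterior Inverse-Gamma(25/6, 62)
obs 2: x=-1/2 → posterior Inverse-Gamma(14/3, 545/8)
obs 3: x=-7/4 → posterior Inverse-Gamma(31/6, 2541/32)
obs 4: x=2 → posterior Inverse-Gamma(17/3, 2557/32)
obs 5: x=0 → posterior Inverse-Gamma(37/6, 2701/32)
obs 6: x=7 → posterior Inverse-Gamma(20/3, 2957/32)
obs 7: x=5 → posterior Inverse-Gamma(43/6, 3021/32)
obs 8: x=1/2 → posterior Inverse-Gamma(23/3, 3121/32)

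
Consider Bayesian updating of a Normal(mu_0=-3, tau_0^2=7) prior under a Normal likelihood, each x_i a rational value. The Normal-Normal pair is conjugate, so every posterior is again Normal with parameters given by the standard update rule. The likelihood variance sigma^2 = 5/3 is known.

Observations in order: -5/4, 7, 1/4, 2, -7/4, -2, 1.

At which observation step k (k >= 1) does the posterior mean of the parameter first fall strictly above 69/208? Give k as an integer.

k = 2

obs 1: x=-5/4 → posterior Normal(-165/104, 35/26)
obs 2: x=7 → posterior Normal(9/4, 35/47)
obs 3: x=1/4 → posterior Normal(111/68, 35/68)
obs 4: x=2 → posterior Normal(153/89, 35/89)
obs 5: x=-7/4 → posterior Normal(93/88, 7/22)
obs 6: x=-2 → posterior Normal(297/524, 35/131)
obs 7: x=1 → posterior Normal(381/608, 35/152)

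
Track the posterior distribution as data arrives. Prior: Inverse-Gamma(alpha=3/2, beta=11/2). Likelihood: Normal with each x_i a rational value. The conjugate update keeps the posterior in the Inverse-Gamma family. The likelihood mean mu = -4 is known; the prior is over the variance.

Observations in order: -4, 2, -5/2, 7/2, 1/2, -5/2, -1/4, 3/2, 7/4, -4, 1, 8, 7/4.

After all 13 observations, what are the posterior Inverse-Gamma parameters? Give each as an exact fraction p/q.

obs 1: x=-4 → posterior Inverse-Gamma(2, 11/2)
obs 2: x=2 → posterior Inverse-Gamma(5/2, 47/2)
obs 3: x=-5/2 → posterior Inverse-Gamma(3, 197/8)
obs 4: x=7/2 → posterior Inverse-Gamma(7/2, 211/4)
obs 5: x=1/2 → posterior Inverse-Gamma(4, 503/8)
obs 6: x=-5/2 → posterior Inverse-Gamma(9/2, 64)
obs 7: x=-1/4 → posterior Inverse-Gamma(5, 2273/32)
obs 8: x=3/2 → posterior Inverse-Gamma(11/2, 2757/32)
obs 9: x=7/4 → posterior Inverse-Gamma(6, 1643/16)
obs 10: x=-4 → posterior Inverse-Gamma(13/2, 1643/16)
obs 11: x=1 → posterior Inverse-Gamma(7, 1843/16)
obs 12: x=8 → posterior Inverse-Gamma(15/2, 2995/16)
obs 13: x=7/4 → posterior Inverse-Gamma(8, 6519/32)

alpha=8, beta=6519/32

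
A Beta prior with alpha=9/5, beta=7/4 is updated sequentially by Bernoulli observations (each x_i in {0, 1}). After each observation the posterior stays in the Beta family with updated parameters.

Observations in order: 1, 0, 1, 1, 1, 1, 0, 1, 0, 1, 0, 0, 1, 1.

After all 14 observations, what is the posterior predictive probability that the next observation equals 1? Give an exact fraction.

obs 1: x=1 → posterior Beta(14/5, 7/4)
obs 2: x=0 → posterior Beta(14/5, 11/4)
obs 3: x=1 → posterior Beta(19/5, 11/4)
obs 4: x=1 → posterior Beta(24/5, 11/4)
obs 5: x=1 → posterior Beta(29/5, 11/4)
obs 6: x=1 → posterior Beta(34/5, 11/4)
obs 7: x=0 → posterior Beta(34/5, 15/4)
obs 8: x=1 → posterior Beta(39/5, 15/4)
obs 9: x=0 → posterior Beta(39/5, 19/4)
obs 10: x=1 → posterior Beta(44/5, 19/4)
obs 11: x=0 → posterior Beta(44/5, 23/4)
obs 12: x=0 → posterior Beta(44/5, 27/4)
obs 13: x=1 → posterior Beta(49/5, 27/4)
obs 14: x=1 → posterior Beta(54/5, 27/4)

8/13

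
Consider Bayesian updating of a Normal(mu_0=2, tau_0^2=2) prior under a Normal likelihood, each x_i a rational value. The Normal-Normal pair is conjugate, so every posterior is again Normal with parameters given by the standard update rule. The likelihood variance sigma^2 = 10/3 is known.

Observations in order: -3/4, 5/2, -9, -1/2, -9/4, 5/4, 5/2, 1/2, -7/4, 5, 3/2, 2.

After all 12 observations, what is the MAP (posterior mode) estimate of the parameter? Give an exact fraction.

13/41

obs 1: x=-3/4 → posterior Normal(31/32, 5/4)
obs 2: x=5/2 → posterior Normal(61/44, 10/11)
obs 3: x=-9 → posterior Normal(-47/56, 5/7)
obs 4: x=-1/2 → posterior Normal(-53/68, 10/17)
obs 5: x=-9/4 → posterior Normal(-1, 1/2)
obs 6: x=5/4 → posterior Normal(-65/92, 10/23)
obs 7: x=5/2 → posterior Normal(-35/104, 5/13)
obs 8: x=1/2 → posterior Normal(-1/4, 10/29)
obs 9: x=-7/4 → posterior Normal(-25/64, 5/16)
obs 10: x=5 → posterior Normal(1/14, 2/7)
obs 11: x=3/2 → posterior Normal(7/38, 5/19)
obs 12: x=2 → posterior Normal(13/41, 10/41)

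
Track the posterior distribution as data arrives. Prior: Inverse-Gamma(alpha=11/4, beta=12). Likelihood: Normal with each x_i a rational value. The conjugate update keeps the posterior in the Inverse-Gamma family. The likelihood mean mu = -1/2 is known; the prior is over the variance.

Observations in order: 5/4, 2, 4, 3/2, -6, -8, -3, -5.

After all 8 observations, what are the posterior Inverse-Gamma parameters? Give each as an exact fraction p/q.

alpha=27/4, beta=2729/32

obs 1: x=5/4 → posterior Inverse-Gamma(13/4, 433/32)
obs 2: x=2 → posterior Inverse-Gamma(15/4, 533/32)
obs 3: x=4 → posterior Inverse-Gamma(17/4, 857/32)
obs 4: x=3/2 → posterior Inverse-Gamma(19/4, 921/32)
obs 5: x=-6 → posterior Inverse-Gamma(21/4, 1405/32)
obs 6: x=-8 → posterior Inverse-Gamma(23/4, 2305/32)
obs 7: x=-3 → posterior Inverse-Gamma(25/4, 2405/32)
obs 8: x=-5 → posterior Inverse-Gamma(27/4, 2729/32)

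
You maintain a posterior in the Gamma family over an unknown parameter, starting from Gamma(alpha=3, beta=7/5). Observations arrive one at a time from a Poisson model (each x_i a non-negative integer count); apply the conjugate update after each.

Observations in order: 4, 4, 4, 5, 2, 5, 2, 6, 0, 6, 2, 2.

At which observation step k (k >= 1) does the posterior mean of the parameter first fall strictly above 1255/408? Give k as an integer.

k = 2

obs 1: x=4 → posterior Gamma(7, 12/5)
obs 2: x=4 → posterior Gamma(11, 17/5)
obs 3: x=4 → posterior Gamma(15, 22/5)
obs 4: x=5 → posterior Gamma(20, 27/5)
obs 5: x=2 → posterior Gamma(22, 32/5)
obs 6: x=5 → posterior Gamma(27, 37/5)
obs 7: x=2 → posterior Gamma(29, 42/5)
obs 8: x=6 → posterior Gamma(35, 47/5)
obs 9: x=0 → posterior Gamma(35, 52/5)
obs 10: x=6 → posterior Gamma(41, 57/5)
obs 11: x=2 → posterior Gamma(43, 62/5)
obs 12: x=2 → posterior Gamma(45, 67/5)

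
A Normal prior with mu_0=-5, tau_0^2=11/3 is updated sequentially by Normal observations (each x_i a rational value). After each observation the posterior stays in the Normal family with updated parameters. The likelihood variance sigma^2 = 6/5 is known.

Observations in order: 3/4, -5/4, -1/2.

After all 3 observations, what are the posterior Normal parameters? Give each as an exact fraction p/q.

obs 1: x=3/4 → posterior Normal(-195/292, 66/73)
obs 2: x=-5/4 → posterior Normal(-235/256, 33/64)
obs 3: x=-1/2 → posterior Normal(-145/183, 22/61)

mu_0=-145/183, tau_0^2=22/61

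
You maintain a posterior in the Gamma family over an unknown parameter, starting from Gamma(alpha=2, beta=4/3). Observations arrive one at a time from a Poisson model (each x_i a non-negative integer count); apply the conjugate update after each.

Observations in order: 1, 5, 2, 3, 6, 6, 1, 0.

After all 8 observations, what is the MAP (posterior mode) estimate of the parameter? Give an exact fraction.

75/28

obs 1: x=1 → posterior Gamma(3, 7/3)
obs 2: x=5 → posterior Gamma(8, 10/3)
obs 3: x=2 → posterior Gamma(10, 13/3)
obs 4: x=3 → posterior Gamma(13, 16/3)
obs 5: x=6 → posterior Gamma(19, 19/3)
obs 6: x=6 → posterior Gamma(25, 22/3)
obs 7: x=1 → posterior Gamma(26, 25/3)
obs 8: x=0 → posterior Gamma(26, 28/3)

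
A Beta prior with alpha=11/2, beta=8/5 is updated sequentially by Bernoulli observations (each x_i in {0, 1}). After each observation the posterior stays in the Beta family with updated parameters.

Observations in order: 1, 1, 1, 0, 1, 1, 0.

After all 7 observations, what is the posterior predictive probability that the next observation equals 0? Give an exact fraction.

12/47

obs 1: x=1 → posterior Beta(13/2, 8/5)
obs 2: x=1 → posterior Beta(15/2, 8/5)
obs 3: x=1 → posterior Beta(17/2, 8/5)
obs 4: x=0 → posterior Beta(17/2, 13/5)
obs 5: x=1 → posterior Beta(19/2, 13/5)
obs 6: x=1 → posterior Beta(21/2, 13/5)
obs 7: x=0 → posterior Beta(21/2, 18/5)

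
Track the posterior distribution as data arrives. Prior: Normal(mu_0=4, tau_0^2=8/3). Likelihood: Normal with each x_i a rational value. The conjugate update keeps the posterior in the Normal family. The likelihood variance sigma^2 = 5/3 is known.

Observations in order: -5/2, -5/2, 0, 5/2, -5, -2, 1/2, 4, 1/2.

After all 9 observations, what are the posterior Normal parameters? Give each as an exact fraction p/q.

obs 1: x=-5/2 → posterior Normal(0, 40/39)
obs 2: x=-5/2 → posterior Normal(-20/21, 40/63)
obs 3: x=0 → posterior Normal(-20/29, 40/87)
obs 4: x=5/2 → posterior Normal(0, 40/111)
obs 5: x=-5 → posterior Normal(-8/9, 8/27)
obs 6: x=-2 → posterior Normal(-56/53, 40/159)
obs 7: x=1/2 → posterior Normal(-52/61, 40/183)
obs 8: x=4 → posterior Normal(-20/69, 40/207)
obs 9: x=1/2 → posterior Normal(-16/77, 40/231)

mu_0=-16/77, tau_0^2=40/231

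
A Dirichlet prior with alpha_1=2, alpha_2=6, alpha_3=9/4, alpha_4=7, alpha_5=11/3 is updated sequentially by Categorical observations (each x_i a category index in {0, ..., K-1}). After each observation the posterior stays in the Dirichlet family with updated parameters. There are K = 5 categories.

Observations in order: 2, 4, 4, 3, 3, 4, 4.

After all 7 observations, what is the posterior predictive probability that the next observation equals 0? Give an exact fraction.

obs 1: x=2 → posterior Dirichlet(2, 6, 13/4, 7, 11/3)
obs 2: x=4 → posterior Dirichlet(2, 6, 13/4, 7, 14/3)
obs 3: x=4 → posterior Dirichlet(2, 6, 13/4, 7, 17/3)
obs 4: x=3 → posterior Dirichlet(2, 6, 13/4, 8, 17/3)
obs 5: x=3 → posterior Dirichlet(2, 6, 13/4, 9, 17/3)
obs 6: x=4 → posterior Dirichlet(2, 6, 13/4, 9, 20/3)
obs 7: x=4 → posterior Dirichlet(2, 6, 13/4, 9, 23/3)

24/335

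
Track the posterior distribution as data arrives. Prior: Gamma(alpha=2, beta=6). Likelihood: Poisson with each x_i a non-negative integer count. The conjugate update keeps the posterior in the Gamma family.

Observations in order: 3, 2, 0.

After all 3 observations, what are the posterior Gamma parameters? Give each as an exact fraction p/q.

obs 1: x=3 → posterior Gamma(5, 7)
obs 2: x=2 → posterior Gamma(7, 8)
obs 3: x=0 → posterior Gamma(7, 9)

alpha=7, beta=9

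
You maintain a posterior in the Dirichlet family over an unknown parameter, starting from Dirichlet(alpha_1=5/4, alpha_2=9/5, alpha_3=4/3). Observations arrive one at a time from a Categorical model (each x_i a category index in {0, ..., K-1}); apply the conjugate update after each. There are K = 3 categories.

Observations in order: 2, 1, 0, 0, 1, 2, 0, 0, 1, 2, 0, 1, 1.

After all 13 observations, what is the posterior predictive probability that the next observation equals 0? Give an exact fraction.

375/1043

obs 1: x=2 → posterior Dirichlet(5/4, 9/5, 7/3)
obs 2: x=1 → posterior Dirichlet(5/4, 14/5, 7/3)
obs 3: x=0 → posterior Dirichlet(9/4, 14/5, 7/3)
obs 4: x=0 → posterior Dirichlet(13/4, 14/5, 7/3)
obs 5: x=1 → posterior Dirichlet(13/4, 19/5, 7/3)
obs 6: x=2 → posterior Dirichlet(13/4, 19/5, 10/3)
obs 7: x=0 → posterior Dirichlet(17/4, 19/5, 10/3)
obs 8: x=0 → posterior Dirichlet(21/4, 19/5, 10/3)
obs 9: x=1 → posterior Dirichlet(21/4, 24/5, 10/3)
obs 10: x=2 → posterior Dirichlet(21/4, 24/5, 13/3)
obs 11: x=0 → posterior Dirichlet(25/4, 24/5, 13/3)
obs 12: x=1 → posterior Dirichlet(25/4, 29/5, 13/3)
obs 13: x=1 → posterior Dirichlet(25/4, 34/5, 13/3)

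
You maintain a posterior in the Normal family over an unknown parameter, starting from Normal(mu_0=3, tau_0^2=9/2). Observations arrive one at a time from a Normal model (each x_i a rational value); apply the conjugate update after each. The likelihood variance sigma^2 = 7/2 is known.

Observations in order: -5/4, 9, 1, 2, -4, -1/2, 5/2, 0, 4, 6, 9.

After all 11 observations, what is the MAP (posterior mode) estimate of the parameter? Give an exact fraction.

obs 1: x=-5/4 → posterior Normal(39/64, 63/32)
obs 2: x=9 → posterior Normal(363/100, 63/50)
obs 3: x=1 → posterior Normal(399/136, 63/68)
obs 4: x=2 → posterior Normal(471/172, 63/86)
obs 5: x=-4 → posterior Normal(327/208, 63/104)
obs 6: x=-1/2 → posterior Normal(309/244, 63/122)
obs 7: x=5/2 → posterior Normal(57/40, 9/20)
obs 8: x=0 → posterior Normal(399/316, 63/158)
obs 9: x=4 → posterior Normal(543/352, 63/176)
obs 10: x=6 → posterior Normal(759/388, 63/194)
obs 11: x=9 → posterior Normal(1083/424, 63/212)

1083/424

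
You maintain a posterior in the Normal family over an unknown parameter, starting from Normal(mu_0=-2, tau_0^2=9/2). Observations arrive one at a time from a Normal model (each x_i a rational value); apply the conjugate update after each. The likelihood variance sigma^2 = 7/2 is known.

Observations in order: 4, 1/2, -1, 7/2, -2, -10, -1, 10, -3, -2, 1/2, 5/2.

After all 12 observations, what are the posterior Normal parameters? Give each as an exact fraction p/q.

obs 1: x=4 → posterior Normal(11/8, 63/32)
obs 2: x=1/2 → posterior Normal(53/50, 63/50)
obs 3: x=-1 → posterior Normal(35/68, 63/68)
obs 4: x=7/2 → posterior Normal(49/43, 63/86)
obs 5: x=-2 → posterior Normal(31/52, 63/104)
obs 6: x=-10 → posterior Normal(-59/61, 63/122)
obs 7: x=-1 → posterior Normal(-34/35, 9/20)
obs 8: x=10 → posterior Normal(22/79, 63/158)
obs 9: x=-3 → posterior Normal(-5/88, 63/176)
obs 10: x=-2 → posterior Normal(-23/97, 63/194)
obs 11: x=1/2 → posterior Normal(-37/212, 63/212)
obs 12: x=5/2 → posterior Normal(4/115, 63/230)

mu_0=4/115, tau_0^2=63/230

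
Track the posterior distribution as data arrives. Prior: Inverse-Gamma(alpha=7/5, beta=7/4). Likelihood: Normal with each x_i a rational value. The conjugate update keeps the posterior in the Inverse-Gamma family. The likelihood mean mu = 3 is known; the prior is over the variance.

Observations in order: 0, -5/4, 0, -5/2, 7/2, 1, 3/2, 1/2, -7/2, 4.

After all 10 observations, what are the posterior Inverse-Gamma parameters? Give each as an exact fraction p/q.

obs 1: x=0 → posterior Inverse-Gamma(19/10, 25/4)
obs 2: x=-5/4 → posterior Inverse-Gamma(12/5, 489/32)
obs 3: x=0 → posterior Inverse-Gamma(29/10, 633/32)
obs 4: x=-5/2 → posterior Inverse-Gamma(17/5, 1117/32)
obs 5: x=7/2 → posterior Inverse-Gamma(39/10, 1121/32)
obs 6: x=1 → posterior Inverse-Gamma(22/5, 1185/32)
obs 7: x=3/2 → posterior Inverse-Gamma(49/10, 1221/32)
obs 8: x=1/2 → posterior Inverse-Gamma(27/5, 1321/32)
obs 9: x=-7/2 → posterior Inverse-Gamma(59/10, 1997/32)
obs 10: x=4 → posterior Inverse-Gamma(32/5, 2013/32)

alpha=32/5, beta=2013/32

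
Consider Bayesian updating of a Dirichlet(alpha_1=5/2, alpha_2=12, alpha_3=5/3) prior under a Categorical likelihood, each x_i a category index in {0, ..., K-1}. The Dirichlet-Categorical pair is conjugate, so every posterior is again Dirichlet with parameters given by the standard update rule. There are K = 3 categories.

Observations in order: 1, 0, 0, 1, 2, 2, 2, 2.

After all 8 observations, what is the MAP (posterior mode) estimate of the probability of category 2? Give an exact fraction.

28/127

obs 1: x=1 → posterior Dirichlet(5/2, 13, 5/3)
obs 2: x=0 → posterior Dirichlet(7/2, 13, 5/3)
obs 3: x=0 → posterior Dirichlet(9/2, 13, 5/3)
obs 4: x=1 → posterior Dirichlet(9/2, 14, 5/3)
obs 5: x=2 → posterior Dirichlet(9/2, 14, 8/3)
obs 6: x=2 → posterior Dirichlet(9/2, 14, 11/3)
obs 7: x=2 → posterior Dirichlet(9/2, 14, 14/3)
obs 8: x=2 → posterior Dirichlet(9/2, 14, 17/3)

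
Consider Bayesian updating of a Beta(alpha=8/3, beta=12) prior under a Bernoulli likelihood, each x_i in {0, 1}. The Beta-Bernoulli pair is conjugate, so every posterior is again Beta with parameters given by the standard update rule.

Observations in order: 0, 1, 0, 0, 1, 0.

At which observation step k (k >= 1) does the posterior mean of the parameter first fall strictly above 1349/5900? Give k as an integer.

obs 1: x=0 → posterior Beta(8/3, 13)
obs 2: x=1 → posterior Beta(11/3, 13)
obs 3: x=0 → posterior Beta(11/3, 14)
obs 4: x=0 → posterior Beta(11/3, 15)
obs 5: x=1 → posterior Beta(14/3, 15)
obs 6: x=0 → posterior Beta(14/3, 16)

k = 5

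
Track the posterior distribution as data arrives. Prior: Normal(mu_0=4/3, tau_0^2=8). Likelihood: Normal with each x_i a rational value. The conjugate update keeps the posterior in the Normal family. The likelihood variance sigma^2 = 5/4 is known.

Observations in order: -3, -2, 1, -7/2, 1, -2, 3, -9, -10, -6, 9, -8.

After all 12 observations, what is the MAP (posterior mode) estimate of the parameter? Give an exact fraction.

obs 1: x=-3 → posterior Normal(-268/111, 40/37)
obs 2: x=-2 → posterior Normal(-20/9, 40/69)
obs 3: x=1 → posterior Normal(-364/303, 40/101)
obs 4: x=-7/2 → posterior Normal(-100/57, 40/133)
obs 5: x=1 → posterior Normal(-604/495, 8/33)
obs 6: x=-2 → posterior Normal(-796/591, 40/197)
obs 7: x=3 → posterior Normal(-508/687, 40/229)
obs 8: x=-9 → posterior Normal(-1372/783, 40/261)
obs 9: x=-10 → posterior Normal(-2332/879, 40/293)
obs 10: x=-6 → posterior Normal(-2908/975, 8/65)
obs 11: x=9 → posterior Normal(-292/153, 40/357)
obs 12: x=-8 → posterior Normal(-2812/1167, 40/389)

-2812/1167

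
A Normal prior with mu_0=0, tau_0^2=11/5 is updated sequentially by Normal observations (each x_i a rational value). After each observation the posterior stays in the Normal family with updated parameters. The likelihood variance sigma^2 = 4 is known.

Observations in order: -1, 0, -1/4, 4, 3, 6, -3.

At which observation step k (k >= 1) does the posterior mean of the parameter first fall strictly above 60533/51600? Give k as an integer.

obs 1: x=-1 → posterior Normal(-11/31, 44/31)
obs 2: x=0 → posterior Normal(-11/42, 22/21)
obs 3: x=-1/4 → posterior Normal(-55/212, 44/53)
obs 4: x=4 → posterior Normal(121/256, 11/16)
obs 5: x=3 → posterior Normal(253/300, 44/75)
obs 6: x=6 → posterior Normal(517/344, 22/43)
obs 7: x=-3 → posterior Normal(385/388, 44/97)

k = 6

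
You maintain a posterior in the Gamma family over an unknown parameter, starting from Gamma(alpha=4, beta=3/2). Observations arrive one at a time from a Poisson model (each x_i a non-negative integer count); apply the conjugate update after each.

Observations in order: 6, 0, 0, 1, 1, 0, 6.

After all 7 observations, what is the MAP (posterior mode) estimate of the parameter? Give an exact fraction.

obs 1: x=6 → posterior Gamma(10, 5/2)
obs 2: x=0 → posterior Gamma(10, 7/2)
obs 3: x=0 → posterior Gamma(10, 9/2)
obs 4: x=1 → posterior Gamma(11, 11/2)
obs 5: x=1 → posterior Gamma(12, 13/2)
obs 6: x=0 → posterior Gamma(12, 15/2)
obs 7: x=6 → posterior Gamma(18, 17/2)

2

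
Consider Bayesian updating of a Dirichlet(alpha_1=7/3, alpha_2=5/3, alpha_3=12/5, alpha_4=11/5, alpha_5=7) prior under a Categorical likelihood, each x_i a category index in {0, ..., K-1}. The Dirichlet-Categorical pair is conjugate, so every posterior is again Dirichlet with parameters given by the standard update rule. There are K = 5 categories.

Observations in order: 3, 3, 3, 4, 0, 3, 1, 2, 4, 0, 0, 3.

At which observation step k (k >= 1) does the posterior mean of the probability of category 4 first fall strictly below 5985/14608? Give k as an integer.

k = 2

obs 1: x=3 → posterior Dirichlet(7/3, 5/3, 12/5, 16/5, 7)
obs 2: x=3 → posterior Dirichlet(7/3, 5/3, 12/5, 21/5, 7)
obs 3: x=3 → posterior Dirichlet(7/3, 5/3, 12/5, 26/5, 7)
obs 4: x=4 → posterior Dirichlet(7/3, 5/3, 12/5, 26/5, 8)
obs 5: x=0 → posterior Dirichlet(10/3, 5/3, 12/5, 26/5, 8)
obs 6: x=3 → posterior Dirichlet(10/3, 5/3, 12/5, 31/5, 8)
obs 7: x=1 → posterior Dirichlet(10/3, 8/3, 12/5, 31/5, 8)
obs 8: x=2 → posterior Dirichlet(10/3, 8/3, 17/5, 31/5, 8)
obs 9: x=4 → posterior Dirichlet(10/3, 8/3, 17/5, 31/5, 9)
obs 10: x=0 → posterior Dirichlet(13/3, 8/3, 17/5, 31/5, 9)
obs 11: x=0 → posterior Dirichlet(16/3, 8/3, 17/5, 31/5, 9)
obs 12: x=3 → posterior Dirichlet(16/3, 8/3, 17/5, 36/5, 9)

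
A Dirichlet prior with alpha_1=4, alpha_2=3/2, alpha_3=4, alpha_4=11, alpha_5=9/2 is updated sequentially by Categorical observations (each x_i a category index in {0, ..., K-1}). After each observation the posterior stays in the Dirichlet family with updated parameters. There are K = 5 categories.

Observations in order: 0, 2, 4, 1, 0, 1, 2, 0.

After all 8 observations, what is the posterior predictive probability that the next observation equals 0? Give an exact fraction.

7/33

obs 1: x=0 → posterior Dirichlet(5, 3/2, 4, 11, 9/2)
obs 2: x=2 → posterior Dirichlet(5, 3/2, 5, 11, 9/2)
obs 3: x=4 → posterior Dirichlet(5, 3/2, 5, 11, 11/2)
obs 4: x=1 → posterior Dirichlet(5, 5/2, 5, 11, 11/2)
obs 5: x=0 → posterior Dirichlet(6, 5/2, 5, 11, 11/2)
obs 6: x=1 → posterior Dirichlet(6, 7/2, 5, 11, 11/2)
obs 7: x=2 → posterior Dirichlet(6, 7/2, 6, 11, 11/2)
obs 8: x=0 → posterior Dirichlet(7, 7/2, 6, 11, 11/2)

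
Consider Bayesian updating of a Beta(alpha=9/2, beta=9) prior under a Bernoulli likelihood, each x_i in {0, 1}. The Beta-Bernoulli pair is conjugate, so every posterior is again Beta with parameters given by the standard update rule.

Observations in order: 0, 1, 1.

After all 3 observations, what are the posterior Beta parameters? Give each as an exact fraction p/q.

obs 1: x=0 → posterior Beta(9/2, 10)
obs 2: x=1 → posterior Beta(11/2, 10)
obs 3: x=1 → posterior Beta(13/2, 10)

alpha=13/2, beta=10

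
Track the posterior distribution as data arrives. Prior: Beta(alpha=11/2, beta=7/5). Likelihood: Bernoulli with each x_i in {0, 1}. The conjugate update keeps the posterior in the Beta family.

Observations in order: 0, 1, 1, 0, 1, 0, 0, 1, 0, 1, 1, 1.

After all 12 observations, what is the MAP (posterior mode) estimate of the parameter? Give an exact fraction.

115/169

obs 1: x=0 → posterior Beta(11/2, 12/5)
obs 2: x=1 → posterior Beta(13/2, 12/5)
obs 3: x=1 → posterior Beta(15/2, 12/5)
obs 4: x=0 → posterior Beta(15/2, 17/5)
obs 5: x=1 → posterior Beta(17/2, 17/5)
obs 6: x=0 → posterior Beta(17/2, 22/5)
obs 7: x=0 → posterior Beta(17/2, 27/5)
obs 8: x=1 → posterior Beta(19/2, 27/5)
obs 9: x=0 → posterior Beta(19/2, 32/5)
obs 10: x=1 → posterior Beta(21/2, 32/5)
obs 11: x=1 → posterior Beta(23/2, 32/5)
obs 12: x=1 → posterior Beta(25/2, 32/5)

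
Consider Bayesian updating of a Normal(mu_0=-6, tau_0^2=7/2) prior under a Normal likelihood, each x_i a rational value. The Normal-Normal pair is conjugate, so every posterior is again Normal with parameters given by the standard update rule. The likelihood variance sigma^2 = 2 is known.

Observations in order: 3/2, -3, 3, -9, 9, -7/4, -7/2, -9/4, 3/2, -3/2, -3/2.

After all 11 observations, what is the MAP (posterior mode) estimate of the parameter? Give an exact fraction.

-17/18

obs 1: x=3/2 → posterior Normal(-27/22, 14/11)
obs 2: x=-3 → posterior Normal(-23/12, 7/9)
obs 3: x=3 → posterior Normal(-27/50, 14/25)
obs 4: x=-9 → posterior Normal(-153/64, 7/16)
obs 5: x=9 → posterior Normal(-9/26, 14/39)
obs 6: x=-7/4 → posterior Normal(-103/184, 7/23)
obs 7: x=-7/2 → posterior Normal(-201/212, 14/53)
obs 8: x=-9/4 → posterior Normal(-11/10, 7/30)
obs 9: x=3/2 → posterior Normal(-111/134, 14/67)
obs 10: x=-3/2 → posterior Normal(-33/37, 7/37)
obs 11: x=-3/2 → posterior Normal(-17/18, 14/81)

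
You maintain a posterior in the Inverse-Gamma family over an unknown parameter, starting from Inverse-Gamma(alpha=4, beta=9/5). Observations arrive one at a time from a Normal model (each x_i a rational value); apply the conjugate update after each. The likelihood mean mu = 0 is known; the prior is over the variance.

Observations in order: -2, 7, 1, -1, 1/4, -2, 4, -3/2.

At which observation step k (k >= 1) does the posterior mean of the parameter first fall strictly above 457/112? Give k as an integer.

obs 1: x=-2 → posterior Inverse-Gamma(9/2, 19/5)
obs 2: x=7 → posterior Inverse-Gamma(5, 283/10)
obs 3: x=1 → posterior Inverse-Gamma(11/2, 144/5)
obs 4: x=-1 → posterior Inverse-Gamma(6, 293/10)
obs 5: x=1/4 → posterior Inverse-Gamma(13/2, 4693/160)
obs 6: x=-2 → posterior Inverse-Gamma(7, 5013/160)
obs 7: x=4 → posterior Inverse-Gamma(15/2, 6293/160)
obs 8: x=-3/2 → posterior Inverse-Gamma(8, 6473/160)

k = 2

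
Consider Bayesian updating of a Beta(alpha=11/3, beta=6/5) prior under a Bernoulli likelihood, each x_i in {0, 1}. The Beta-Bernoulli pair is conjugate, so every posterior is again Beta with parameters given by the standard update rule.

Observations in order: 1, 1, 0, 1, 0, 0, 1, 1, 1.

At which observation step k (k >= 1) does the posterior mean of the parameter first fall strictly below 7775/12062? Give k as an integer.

obs 1: x=1 → posterior Beta(14/3, 6/5)
obs 2: x=1 → posterior Beta(17/3, 6/5)
obs 3: x=0 → posterior Beta(17/3, 11/5)
obs 4: x=1 → posterior Beta(20/3, 11/5)
obs 5: x=0 → posterior Beta(20/3, 16/5)
obs 6: x=0 → posterior Beta(20/3, 21/5)
obs 7: x=1 → posterior Beta(23/3, 21/5)
obs 8: x=1 → posterior Beta(26/3, 21/5)
obs 9: x=1 → posterior Beta(29/3, 21/5)

k = 6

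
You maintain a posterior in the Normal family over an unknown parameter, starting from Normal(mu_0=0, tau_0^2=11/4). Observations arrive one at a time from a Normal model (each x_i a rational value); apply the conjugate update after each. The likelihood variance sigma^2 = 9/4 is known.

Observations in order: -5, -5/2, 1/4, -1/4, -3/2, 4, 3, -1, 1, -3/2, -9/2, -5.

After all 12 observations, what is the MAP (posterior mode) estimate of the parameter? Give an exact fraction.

obs 1: x=-5 → posterior Normal(-11/4, 99/80)
obs 2: x=-5/2 → posterior Normal(-165/62, 99/124)
obs 3: x=1/4 → posterior Normal(-319/168, 33/56)
obs 4: x=-1/4 → posterior Normal(-165/106, 99/212)
obs 5: x=-3/2 → posterior Normal(-99/64, 99/256)
obs 6: x=4 → posterior Normal(-11/15, 33/100)
obs 7: x=3 → posterior Normal(-11/43, 99/344)
obs 8: x=-1 → posterior Normal(-33/97, 99/388)
obs 9: x=1 → posterior Normal(-11/54, 11/48)
obs 10: x=-3/2 → posterior Normal(-11/34, 99/476)
obs 11: x=-9/2 → posterior Normal(-44/65, 99/520)
obs 12: x=-5 → posterior Normal(-143/141, 33/188)

-143/141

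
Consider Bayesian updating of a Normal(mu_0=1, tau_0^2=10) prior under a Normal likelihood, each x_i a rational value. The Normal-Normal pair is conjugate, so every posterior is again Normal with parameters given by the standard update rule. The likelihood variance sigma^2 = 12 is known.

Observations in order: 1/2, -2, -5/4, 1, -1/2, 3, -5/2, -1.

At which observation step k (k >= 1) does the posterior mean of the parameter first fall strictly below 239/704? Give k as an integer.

k = 2

obs 1: x=1/2 → posterior Normal(17/22, 60/11)
obs 2: x=-2 → posterior Normal(-3/32, 15/4)
obs 3: x=-5/4 → posterior Normal(-31/84, 20/7)
obs 4: x=1 → posterior Normal(-11/104, 30/13)
obs 5: x=-1/2 → posterior Normal(-21/124, 60/31)
obs 6: x=3 → posterior Normal(13/48, 5/3)
obs 7: x=-5/2 → posterior Normal(-11/164, 60/41)
obs 8: x=-1 → posterior Normal(-31/184, 30/23)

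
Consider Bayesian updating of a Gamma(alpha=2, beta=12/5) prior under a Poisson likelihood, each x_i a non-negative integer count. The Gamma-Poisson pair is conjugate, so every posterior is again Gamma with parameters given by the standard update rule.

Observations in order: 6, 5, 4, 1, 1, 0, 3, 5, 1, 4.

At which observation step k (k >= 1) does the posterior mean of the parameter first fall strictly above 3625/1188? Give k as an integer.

obs 1: x=6 → posterior Gamma(8, 17/5)
obs 2: x=5 → posterior Gamma(13, 22/5)
obs 3: x=4 → posterior Gamma(17, 27/5)
obs 4: x=1 → posterior Gamma(18, 32/5)
obs 5: x=1 → posterior Gamma(19, 37/5)
obs 6: x=0 → posterior Gamma(19, 42/5)
obs 7: x=3 → posterior Gamma(22, 47/5)
obs 8: x=5 → posterior Gamma(27, 52/5)
obs 9: x=1 → posterior Gamma(28, 57/5)
obs 10: x=4 → posterior Gamma(32, 62/5)

k = 3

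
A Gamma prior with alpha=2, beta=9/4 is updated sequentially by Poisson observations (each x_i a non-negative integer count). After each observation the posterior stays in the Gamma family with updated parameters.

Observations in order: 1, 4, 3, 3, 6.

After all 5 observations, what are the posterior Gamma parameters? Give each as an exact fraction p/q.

alpha=19, beta=29/4

obs 1: x=1 → posterior Gamma(3, 13/4)
obs 2: x=4 → posterior Gamma(7, 17/4)
obs 3: x=3 → posterior Gamma(10, 21/4)
obs 4: x=3 → posterior Gamma(13, 25/4)
obs 5: x=6 → posterior Gamma(19, 29/4)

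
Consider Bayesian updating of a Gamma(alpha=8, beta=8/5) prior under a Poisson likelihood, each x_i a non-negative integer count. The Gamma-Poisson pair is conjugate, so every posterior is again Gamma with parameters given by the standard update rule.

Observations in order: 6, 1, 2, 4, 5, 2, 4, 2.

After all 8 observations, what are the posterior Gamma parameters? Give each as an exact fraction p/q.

alpha=34, beta=48/5

obs 1: x=6 → posterior Gamma(14, 13/5)
obs 2: x=1 → posterior Gamma(15, 18/5)
obs 3: x=2 → posterior Gamma(17, 23/5)
obs 4: x=4 → posterior Gamma(21, 28/5)
obs 5: x=5 → posterior Gamma(26, 33/5)
obs 6: x=2 → posterior Gamma(28, 38/5)
obs 7: x=4 → posterior Gamma(32, 43/5)
obs 8: x=2 → posterior Gamma(34, 48/5)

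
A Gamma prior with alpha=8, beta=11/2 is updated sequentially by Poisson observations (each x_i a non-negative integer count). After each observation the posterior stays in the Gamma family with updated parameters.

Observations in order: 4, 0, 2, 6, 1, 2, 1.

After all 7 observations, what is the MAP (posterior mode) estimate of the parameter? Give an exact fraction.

obs 1: x=4 → posterior Gamma(12, 13/2)
obs 2: x=0 → posterior Gamma(12, 15/2)
obs 3: x=2 → posterior Gamma(14, 17/2)
obs 4: x=6 → posterior Gamma(20, 19/2)
obs 5: x=1 → posterior Gamma(21, 21/2)
obs 6: x=2 → posterior Gamma(23, 23/2)
obs 7: x=1 → posterior Gamma(24, 25/2)

46/25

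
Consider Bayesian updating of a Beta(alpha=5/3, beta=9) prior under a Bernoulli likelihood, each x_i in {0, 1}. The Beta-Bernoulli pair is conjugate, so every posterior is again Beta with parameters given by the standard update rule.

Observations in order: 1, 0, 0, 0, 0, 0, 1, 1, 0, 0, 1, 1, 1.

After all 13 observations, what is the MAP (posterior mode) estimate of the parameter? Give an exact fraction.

4/13

obs 1: x=1 → posterior Beta(8/3, 9)
obs 2: x=0 → posterior Beta(8/3, 10)
obs 3: x=0 → posterior Beta(8/3, 11)
obs 4: x=0 → posterior Beta(8/3, 12)
obs 5: x=0 → posterior Beta(8/3, 13)
obs 6: x=0 → posterior Beta(8/3, 14)
obs 7: x=1 → posterior Beta(11/3, 14)
obs 8: x=1 → posterior Beta(14/3, 14)
obs 9: x=0 → posterior Beta(14/3, 15)
obs 10: x=0 → posterior Beta(14/3, 16)
obs 11: x=1 → posterior Beta(17/3, 16)
obs 12: x=1 → posterior Beta(20/3, 16)
obs 13: x=1 → posterior Beta(23/3, 16)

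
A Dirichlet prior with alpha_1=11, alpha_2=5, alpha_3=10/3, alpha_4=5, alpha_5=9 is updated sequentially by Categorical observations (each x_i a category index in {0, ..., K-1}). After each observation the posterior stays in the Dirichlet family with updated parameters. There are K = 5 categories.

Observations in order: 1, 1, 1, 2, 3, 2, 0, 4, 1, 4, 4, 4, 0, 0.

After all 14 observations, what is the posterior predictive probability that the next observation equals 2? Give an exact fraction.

obs 1: x=1 → posterior Dirichlet(11, 6, 10/3, 5, 9)
obs 2: x=1 → posterior Dirichlet(11, 7, 10/3, 5, 9)
obs 3: x=1 → posterior Dirichlet(11, 8, 10/3, 5, 9)
obs 4: x=2 → posterior Dirichlet(11, 8, 13/3, 5, 9)
obs 5: x=3 → posterior Dirichlet(11, 8, 13/3, 6, 9)
obs 6: x=2 → posterior Dirichlet(11, 8, 16/3, 6, 9)
obs 7: x=0 → posterior Dirichlet(12, 8, 16/3, 6, 9)
obs 8: x=4 → posterior Dirichlet(12, 8, 16/3, 6, 10)
obs 9: x=1 → posterior Dirichlet(12, 9, 16/3, 6, 10)
obs 10: x=4 → posterior Dirichlet(12, 9, 16/3, 6, 11)
obs 11: x=4 → posterior Dirichlet(12, 9, 16/3, 6, 12)
obs 12: x=4 → posterior Dirichlet(12, 9, 16/3, 6, 13)
obs 13: x=0 → posterior Dirichlet(13, 9, 16/3, 6, 13)
obs 14: x=0 → posterior Dirichlet(14, 9, 16/3, 6, 13)

8/71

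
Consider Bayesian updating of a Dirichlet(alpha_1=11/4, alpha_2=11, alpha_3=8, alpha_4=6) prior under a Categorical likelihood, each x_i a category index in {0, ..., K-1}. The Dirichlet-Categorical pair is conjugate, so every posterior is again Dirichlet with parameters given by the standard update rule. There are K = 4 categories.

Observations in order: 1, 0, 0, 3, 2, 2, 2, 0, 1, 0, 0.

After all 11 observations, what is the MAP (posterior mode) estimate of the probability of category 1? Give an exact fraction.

obs 1: x=1 → posterior Dirichlet(11/4, 12, 8, 6)
obs 2: x=0 → posterior Dirichlet(15/4, 12, 8, 6)
obs 3: x=0 → posterior Dirichlet(19/4, 12, 8, 6)
obs 4: x=3 → posterior Dirichlet(19/4, 12, 8, 7)
obs 5: x=2 → posterior Dirichlet(19/4, 12, 9, 7)
obs 6: x=2 → posterior Dirichlet(19/4, 12, 10, 7)
obs 7: x=2 → posterior Dirichlet(19/4, 12, 11, 7)
obs 8: x=0 → posterior Dirichlet(23/4, 12, 11, 7)
obs 9: x=1 → posterior Dirichlet(23/4, 13, 11, 7)
obs 10: x=0 → posterior Dirichlet(27/4, 13, 11, 7)
obs 11: x=0 → posterior Dirichlet(31/4, 13, 11, 7)

48/139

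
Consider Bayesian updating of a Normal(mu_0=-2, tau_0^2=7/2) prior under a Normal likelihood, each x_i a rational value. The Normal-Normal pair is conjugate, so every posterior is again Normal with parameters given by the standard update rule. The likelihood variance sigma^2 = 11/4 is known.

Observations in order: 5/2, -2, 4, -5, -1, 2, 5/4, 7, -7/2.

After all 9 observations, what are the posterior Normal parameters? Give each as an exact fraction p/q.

obs 1: x=5/2 → posterior Normal(13/25, 77/50)
obs 2: x=-2 → posterior Normal(-5/13, 77/78)
obs 3: x=4 → posterior Normal(41/53, 77/106)
obs 4: x=-5 → posterior Normal(-29/67, 77/134)
obs 5: x=-1 → posterior Normal(-43/81, 77/162)
obs 6: x=2 → posterior Normal(-3/19, 77/190)
obs 7: x=5/4 → posterior Normal(5/218, 77/218)
obs 8: x=7 → posterior Normal(67/82, 77/246)
obs 9: x=-7/2 → posterior Normal(103/274, 77/274)

mu_0=103/274, tau_0^2=77/274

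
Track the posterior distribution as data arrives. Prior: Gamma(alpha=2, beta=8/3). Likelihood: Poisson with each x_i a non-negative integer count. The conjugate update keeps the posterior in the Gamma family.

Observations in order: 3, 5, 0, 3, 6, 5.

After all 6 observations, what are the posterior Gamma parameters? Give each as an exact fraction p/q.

alpha=24, beta=26/3

obs 1: x=3 → posterior Gamma(5, 11/3)
obs 2: x=5 → posterior Gamma(10, 14/3)
obs 3: x=0 → posterior Gamma(10, 17/3)
obs 4: x=3 → posterior Gamma(13, 20/3)
obs 5: x=6 → posterior Gamma(19, 23/3)
obs 6: x=5 → posterior Gamma(24, 26/3)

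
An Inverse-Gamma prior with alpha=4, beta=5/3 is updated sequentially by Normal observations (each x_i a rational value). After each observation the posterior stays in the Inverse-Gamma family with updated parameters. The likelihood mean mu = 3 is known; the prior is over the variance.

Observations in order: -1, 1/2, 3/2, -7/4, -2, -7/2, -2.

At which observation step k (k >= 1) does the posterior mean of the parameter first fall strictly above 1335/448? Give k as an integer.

obs 1: x=-1 → posterior Inverse-Gamma(9/2, 29/3)
obs 2: x=1/2 → posterior Inverse-Gamma(5, 307/24)
obs 3: x=3/2 → posterior Inverse-Gamma(11/2, 167/12)
obs 4: x=-7/4 → posterior Inverse-Gamma(6, 2419/96)
obs 5: x=-2 → posterior Inverse-Gamma(13/2, 3619/96)
obs 6: x=-7/2 → posterior Inverse-Gamma(7, 5647/96)
obs 7: x=-2 → posterior Inverse-Gamma(15/2, 6847/96)

k = 2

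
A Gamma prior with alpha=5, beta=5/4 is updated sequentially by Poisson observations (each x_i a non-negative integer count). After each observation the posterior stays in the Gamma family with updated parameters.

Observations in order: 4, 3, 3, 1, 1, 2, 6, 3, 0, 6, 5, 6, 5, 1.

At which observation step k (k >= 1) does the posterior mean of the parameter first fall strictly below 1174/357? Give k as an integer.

obs 1: x=4 → posterior Gamma(9, 9/4)
obs 2: x=3 → posterior Gamma(12, 13/4)
obs 3: x=3 → posterior Gamma(15, 17/4)
obs 4: x=1 → posterior Gamma(16, 21/4)
obs 5: x=1 → posterior Gamma(17, 25/4)
obs 6: x=2 → posterior Gamma(19, 29/4)
obs 7: x=6 → posterior Gamma(25, 33/4)
obs 8: x=3 → posterior Gamma(28, 37/4)
obs 9: x=0 → posterior Gamma(28, 41/4)
obs 10: x=6 → posterior Gamma(34, 45/4)
obs 11: x=5 → posterior Gamma(39, 49/4)
obs 12: x=6 → posterior Gamma(45, 53/4)
obs 13: x=5 → posterior Gamma(50, 57/4)
obs 14: x=1 → posterior Gamma(51, 61/4)

k = 4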